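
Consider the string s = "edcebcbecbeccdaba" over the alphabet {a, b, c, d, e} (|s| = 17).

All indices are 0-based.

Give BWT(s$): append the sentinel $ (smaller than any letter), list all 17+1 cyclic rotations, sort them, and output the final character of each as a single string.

rank  rotation            last
    0  $edcebcbecbeccdaba  a
    1  a$edcebcbecbeccdab  b
    2  aba$edcebcbecbeccd  d
    3  ba$edcebcbecbeccda  a
    4  bcbecbeccdaba$edce  e
    5  becbeccdaba$edcebc  c
    6  beccdaba$edcebcbec  c
    7  cbecbeccdaba$edceb  b
    8  cbeccdaba$edcebcbe  e
    9  ccdaba$edcebcbecbe  e
   10  cdaba$edcebcbecbec  c
   11  cebcbecbeccdaba$ed  d
   12  daba$edcebcbecbecc  c
   13  dcebcbecbeccdaba$e  e
   14  ebcbecbeccdaba$edc  c
   15  ecbeccdaba$edcebcb  b
   16  eccdaba$edcebcbecb  b
   17  edcebcbecbeccdaba$  $

abdaeccbeecdcecbb$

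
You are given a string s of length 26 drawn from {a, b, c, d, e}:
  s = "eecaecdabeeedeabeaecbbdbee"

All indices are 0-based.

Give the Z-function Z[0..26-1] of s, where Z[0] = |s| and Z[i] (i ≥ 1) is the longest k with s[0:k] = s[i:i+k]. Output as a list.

[26, 1, 0, 0, 1, 0, 0, 0, 0, 2, 2, 1, 0, 1, 0, 0, 1, 0, 1, 0, 0, 0, 0, 0, 2, 1]

Z[0]=26
i=1: outside box; Z[1]=1 grow→box=[1,2)
i=2: outside box; Z[2]=0
i=3: outside box; Z[3]=0
i=4: outside box; Z[4]=1 grow→box=[4,5)
i=5: outside box; Z[5]=0
i=6: outside box; Z[6]=0
i=7: outside box; Z[7]=0
i=8: outside box; Z[8]=0
i=9: outside box; Z[9]=2 grow→box=[9,11)
i=10: min(r-i=1, Z[1]=1)=1; Z[10]=2 grow→box=[10,12)
i=11: min(r-i=1, Z[1]=1)=1; Z[11]=1
i=12: outside box; Z[12]=0
i=13: outside box; Z[13]=1 grow→box=[13,14)
i=14: outside box; Z[14]=0
i=15: outside box; Z[15]=0
i=16: outside box; Z[16]=1 grow→box=[16,17)
i=17: outside box; Z[17]=0
i=18: outside box; Z[18]=1 grow→box=[18,19)
i=19: outside box; Z[19]=0
i=20: outside box; Z[20]=0
i=21: outside box; Z[21]=0
i=22: outside box; Z[22]=0
i=23: outside box; Z[23]=0
i=24: outside box; Z[24]=2 grow→box=[24,26)
i=25: min(r-i=1, Z[1]=1)=1; Z[25]=1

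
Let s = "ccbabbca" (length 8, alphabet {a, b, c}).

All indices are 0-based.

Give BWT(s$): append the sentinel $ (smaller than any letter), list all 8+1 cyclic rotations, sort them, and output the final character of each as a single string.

acbcabbc$

rank  rotation   last
    0  $ccbabbca  a
    1  a$ccbabbc  c
    2  abbca$ccb  b
    3  babbca$cc  c
    4  bbca$ccba  a
    5  bca$ccbab  b
    6  ca$ccbabb  b
    7  cbabbca$c  c
    8  ccbabbca$  $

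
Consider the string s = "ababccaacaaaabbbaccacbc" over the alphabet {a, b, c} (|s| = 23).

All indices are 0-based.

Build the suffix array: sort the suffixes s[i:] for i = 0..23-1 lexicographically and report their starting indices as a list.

rank→(start, suffix):
  0 → (9, 'aaaabbbaccacbc')
  1 → (10, 'aaabbbaccacbc')
  2 → (11, 'aabbbaccacbc')
  3 → (6, 'aacaaaabbbaccacbc')
  4 → (0, 'ababccaacaaaabbbaccacbc')
  5 → (12, 'abbbaccacbc')
  6 → (2, 'abccaacaaaabbbaccacbc')
  7 → (7, 'acaaaabbbaccacbc')
  8 → (19, 'acbc')
  9 → (16, 'accacbc')
  10 → (1, 'babccaacaaaabbbaccacbc')
  11 → (15, 'baccacbc')
  12 → (14, 'bbaccacbc')
  13 → (13, 'bbbaccacbc')
  14 → (21, 'bc')
  15 → (3, 'bccaacaaaabbbaccacbc')
  16 → (22, 'c')
  17 → (8, 'caaaabbbaccacbc')
  18 → (5, 'caacaaaabbbaccacbc')
  19 → (18, 'cacbc')
  20 → (20, 'cbc')
  21 → (4, 'ccaacaaaabbbaccacbc')
  22 → (17, 'ccacbc')

[9, 10, 11, 6, 0, 12, 2, 7, 19, 16, 1, 15, 14, 13, 21, 3, 22, 8, 5, 18, 20, 4, 17]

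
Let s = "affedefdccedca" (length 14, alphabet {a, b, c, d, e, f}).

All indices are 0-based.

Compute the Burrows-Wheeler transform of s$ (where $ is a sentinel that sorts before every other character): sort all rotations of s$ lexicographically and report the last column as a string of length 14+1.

rank  rotation         last
    0  $affedefdccedca  a
    1  a$affedefdccedc  c
    2  affedefdccedca$  $
    3  ca$affedefdcced  d
    4  ccedca$affedefd  d
    5  cedca$affedefdc  c
    6  dca$affedefdcce  e
    7  dccedca$affedef  f
    8  defdccedca$affe  e
    9  edca$affedefdcc  c
   10  edefdccedca$aff  f
   11  efdccedca$affed  d
   12  fdccedca$affede  e
   13  fedefdccedca$af  f
   14  ffedefdccedca$a  a

ac$ddcefecfdefa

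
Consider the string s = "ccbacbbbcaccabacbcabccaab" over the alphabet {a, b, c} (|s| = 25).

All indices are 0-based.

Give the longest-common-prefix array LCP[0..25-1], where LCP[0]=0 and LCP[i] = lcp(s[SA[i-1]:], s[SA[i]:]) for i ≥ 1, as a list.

[0, 1, 2, 2, 1, 3, 2, 0, 1, 4, 1, 2, 1, 3, 2, 0, 2, 3, 2, 1, 2, 2, 1, 3, 2]

sorted suffixes:
  #0 SA[0]=22  'aab'
  #1 SA[1]=23  'ab'
  #2 SA[2]=12  'abacbcabccaab'
  #3 SA[3]=18  'abccaab'
  #4 SA[4]=3  'acbbbcaccabacbcabccaab'
  #5 SA[5]=14  'acbcabccaab'
  #6 SA[6]=9  'accabacbcabccaab'
  #7 SA[7]=24  'b'
  #8 SA[8]=2  'bacbbbcaccabacbcabccaab'
  #9 SA[9]=13  'bacbcabccaab'
  #10 SA[10]=5  'bbbcaccabacbcabccaab'
  #11 SA[11]=6  'bbcaccabacbcabccaab'
  #12 SA[12]=16  'bcabccaab'
  #13 SA[13]=7  'bcaccabacbcabccaab'
  #14 SA[14]=19  'bccaab'
  #15 SA[15]=21  'caab'
  #16 SA[16]=11  'cabacbcabccaab'
  #17 SA[17]=17  'cabccaab'
  #18 SA[18]=8  'caccabacbcabccaab'
  #19 SA[19]=1  'cbacbbbcaccabacbcabccaab'
  #20 SA[20]=4  'cbbbcaccabacbcabccaab'
  #21 SA[21]=15  'cbcabccaab'
  #22 SA[22]=20  'ccaab'
  #23 SA[23]=10  'ccabacbcabccaab'
  #24 SA[24]=0  'ccbacbbbcaccabacbcabccaab'

SA = [22, 23, 12, 18, 3, 14, 9, 24, 2, 13, 5, 6, 16, 7, 19, 21, 11, 17, 8, 1, 4, 15, 20, 10, 0]
i: (SA[i-1],SA[i]) lcp shared
  1: (22,23) 1 'a'
  2: (23,12) 2 'ab'
  3: (12,18) 2 'ab'
  4: (18,3) 1 'a'
  5: (3,14) 3 'acb'
  6: (14,9) 2 'ac'
  7: (9,24) 0 ''
  8: (24,2) 1 'b'
  9: (2,13) 4 'bacb'
  10: (13,5) 1 'b'
  11: (5,6) 2 'bb'
  12: (6,16) 1 'b'
  13: (16,7) 3 'bca'
  14: (7,19) 2 'bc'
  15: (19,21) 0 ''
  16: (21,11) 2 'ca'
  17: (11,17) 3 'cab'
  18: (17,8) 2 'ca'
  19: (8,1) 1 'c'
  20: (1,4) 2 'cb'
  21: (4,15) 2 'cb'
  22: (15,20) 1 'c'
  23: (20,10) 3 'cca'
  24: (10,0) 2 'cc'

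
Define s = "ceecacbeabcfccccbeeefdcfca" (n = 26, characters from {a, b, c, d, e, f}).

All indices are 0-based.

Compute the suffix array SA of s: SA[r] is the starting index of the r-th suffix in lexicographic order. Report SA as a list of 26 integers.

[25, 8, 4, 9, 6, 16, 24, 3, 5, 15, 14, 13, 12, 0, 22, 10, 21, 7, 2, 1, 17, 18, 19, 23, 11, 20]

sorted suffixes:
  #0 SA[0]=25  'a'
  #1 SA[1]=8  'abcfccccbeeefdcfca'
  #2 SA[2]=4  'acbeabcfccccbeeefdcfca'
  #3 SA[3]=9  'bcfccccbeeefdcfca'
  #4 SA[4]=6  'beabcfccccbeeefdcfca'
  #5 SA[5]=16  'beeefdcfca'
  #6 SA[6]=24  'ca'
  #7 SA[7]=3  'cacbeabcfccccbeeefdcfca'
  #8 SA[8]=5  'cbeabcfccccbeeefdcfca'
  #9 SA[9]=15  'cbeeefdcfca'
  #10 SA[10]=14  'ccbeeefdcfca'
  #11 SA[11]=13  'cccbeeefdcfca'
  #12 SA[12]=12  'ccccbeeefdcfca'
  #13 SA[13]=0  'ceecacbeabcfccccbeeefdcfca'
  #14 SA[14]=22  'cfca'
  #15 SA[15]=10  'cfccccbeeefdcfca'
  #16 SA[16]=21  'dcfca'
  #17 SA[17]=7  'eabcfccccbeeefdcfca'
  #18 SA[18]=2  'ecacbeabcfccccbeeefdcfca'
  #19 SA[19]=1  'eecacbeabcfccccbeeefdcfca'
  #20 SA[20]=17  'eeefdcfca'
  #21 SA[21]=18  'eefdcfca'
  #22 SA[22]=19  'efdcfca'
  #23 SA[23]=23  'fca'
  #24 SA[24]=11  'fccccbeeefdcfca'
  #25 SA[25]=20  'fdcfca'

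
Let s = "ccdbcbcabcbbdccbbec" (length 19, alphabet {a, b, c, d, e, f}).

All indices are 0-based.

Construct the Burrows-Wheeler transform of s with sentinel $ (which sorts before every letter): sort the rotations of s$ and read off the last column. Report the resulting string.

rank  rotation              last
    0  $ccdbcbcabcbbdccbbec  c
    1  abcbbdccbbec$ccdbcbc  c
    2  bbdccbbec$ccdbcbcabc  c
    3  bbec$ccdbcbcabcbbdcc  c
    4  bcabcbbdccbbec$ccdbc  c
    5  bcbbdccbbec$ccdbcbca  a
    6  bcbcabcbbdccbbec$ccd  d
    7  bdccbbec$ccdbcbcabcb  b
    8  bec$ccdbcbcabcbbdccb  b
    9  c$ccdbcbcabcbbdccbbe  e
   10  cabcbbdccbbec$ccdbcb  b
   11  cbbdccbbec$ccdbcbcab  b
   12  cbbec$ccdbcbcabcbbdc  c
   13  cbcabcbbdccbbec$ccdb  b
   14  ccbbec$ccdbcbcabcbbd  d
   15  ccdbcbcabcbbdccbbec$  $
   16  cdbcbcabcbbdccbbec$c  c
   17  dbcbcabcbbdccbbec$cc  c
   18  dccbbec$ccdbcbcabcbb  b
   19  ec$ccdbcbcabcbbdccbb  b

cccccadbbebbcbd$ccbb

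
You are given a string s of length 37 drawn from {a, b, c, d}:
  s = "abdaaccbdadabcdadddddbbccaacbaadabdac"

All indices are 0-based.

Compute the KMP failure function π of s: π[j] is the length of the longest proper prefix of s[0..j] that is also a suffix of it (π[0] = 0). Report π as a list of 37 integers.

[0, 0, 0, 1, 1, 0, 0, 0, 0, 1, 0, 1, 2, 0, 0, 1, 0, 0, 0, 0, 0, 0, 0, 0, 0, 1, 1, 0, 0, 1, 1, 0, 1, 2, 3, 4, 0]

π[0] = 0
j=1 s[j]='b': π[1]=0 (border '')
j=2 s[j]='d': π[2]=0 (border '')
j=3 s[j]='a': π[3]=1 (border 'a')
j=4 s[j]='a': k: 1→0; π[4]=1 (border 'a')
j=5 s[j]='c': k: 1→0; π[5]=0 (border '')
j=6 s[j]='c': π[6]=0 (border '')
j=7 s[j]='b': π[7]=0 (border '')
j=8 s[j]='d': π[8]=0 (border '')
j=9 s[j]='a': π[9]=1 (border 'a')
j=10 s[j]='d': k: 1→0; π[10]=0 (border '')
j=11 s[j]='a': π[11]=1 (border 'a')
j=12 s[j]='b': π[12]=2 (border 'ab')
j=13 s[j]='c': k: 2→0; π[13]=0 (border '')
j=14 s[j]='d': π[14]=0 (border '')
j=15 s[j]='a': π[15]=1 (border 'a')
j=16 s[j]='d': k: 1→0; π[16]=0 (border '')
j=17 s[j]='d': π[17]=0 (border '')
j=18 s[j]='d': π[18]=0 (border '')
j=19 s[j]='d': π[19]=0 (border '')
j=20 s[j]='d': π[20]=0 (border '')
j=21 s[j]='b': π[21]=0 (border '')
j=22 s[j]='b': π[22]=0 (border '')
j=23 s[j]='c': π[23]=0 (border '')
j=24 s[j]='c': π[24]=0 (border '')
j=25 s[j]='a': π[25]=1 (border 'a')
j=26 s[j]='a': k: 1→0; π[26]=1 (border 'a')
j=27 s[j]='c': k: 1→0; π[27]=0 (border '')
j=28 s[j]='b': π[28]=0 (border '')
j=29 s[j]='a': π[29]=1 (border 'a')
j=30 s[j]='a': k: 1→0; π[30]=1 (border 'a')
j=31 s[j]='d': k: 1→0; π[31]=0 (border '')
j=32 s[j]='a': π[32]=1 (border 'a')
j=33 s[j]='b': π[33]=2 (border 'ab')
j=34 s[j]='d': π[34]=3 (border 'abd')
j=35 s[j]='a': π[35]=4 (border 'abda')
j=36 s[j]='c': k: 4→1→0; π[36]=0 (border '')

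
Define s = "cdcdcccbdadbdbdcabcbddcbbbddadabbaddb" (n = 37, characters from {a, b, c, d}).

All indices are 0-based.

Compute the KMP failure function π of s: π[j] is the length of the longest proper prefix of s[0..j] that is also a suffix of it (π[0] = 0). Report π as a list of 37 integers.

π[0] = 0
j=1 s[j]='d': π[1]=0 (border '')
j=2 s[j]='c': π[2]=1 (border 'c')
j=3 s[j]='d': π[3]=2 (border 'cd')
j=4 s[j]='c': π[4]=3 (border 'cdc')
j=5 s[j]='c': k: 3→1→0; π[5]=1 (border 'c')
j=6 s[j]='c': k: 1→0; π[6]=1 (border 'c')
j=7 s[j]='b': k: 1→0; π[7]=0 (border '')
j=8 s[j]='d': π[8]=0 (border '')
j=9 s[j]='a': π[9]=0 (border '')
j=10 s[j]='d': π[10]=0 (border '')
j=11 s[j]='b': π[11]=0 (border '')
j=12 s[j]='d': π[12]=0 (border '')
j=13 s[j]='b': π[13]=0 (border '')
j=14 s[j]='d': π[14]=0 (border '')
j=15 s[j]='c': π[15]=1 (border 'c')
j=16 s[j]='a': k: 1→0; π[16]=0 (border '')
j=17 s[j]='b': π[17]=0 (border '')
j=18 s[j]='c': π[18]=1 (border 'c')
j=19 s[j]='b': k: 1→0; π[19]=0 (border '')
j=20 s[j]='d': π[20]=0 (border '')
j=21 s[j]='d': π[21]=0 (border '')
j=22 s[j]='c': π[22]=1 (border 'c')
j=23 s[j]='b': k: 1→0; π[23]=0 (border '')
j=24 s[j]='b': π[24]=0 (border '')
j=25 s[j]='b': π[25]=0 (border '')
j=26 s[j]='d': π[26]=0 (border '')
j=27 s[j]='d': π[27]=0 (border '')
j=28 s[j]='a': π[28]=0 (border '')
j=29 s[j]='d': π[29]=0 (border '')
j=30 s[j]='a': π[30]=0 (border '')
j=31 s[j]='b': π[31]=0 (border '')
j=32 s[j]='b': π[32]=0 (border '')
j=33 s[j]='a': π[33]=0 (border '')
j=34 s[j]='d': π[34]=0 (border '')
j=35 s[j]='d': π[35]=0 (border '')
j=36 s[j]='b': π[36]=0 (border '')

[0, 0, 1, 2, 3, 1, 1, 0, 0, 0, 0, 0, 0, 0, 0, 1, 0, 0, 1, 0, 0, 0, 1, 0, 0, 0, 0, 0, 0, 0, 0, 0, 0, 0, 0, 0, 0]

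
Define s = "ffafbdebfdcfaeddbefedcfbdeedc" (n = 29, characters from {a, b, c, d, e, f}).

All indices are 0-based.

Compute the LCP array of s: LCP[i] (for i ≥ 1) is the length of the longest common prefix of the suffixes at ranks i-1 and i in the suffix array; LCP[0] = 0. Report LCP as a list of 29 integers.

[0, 1, 0, 3, 1, 1, 0, 1, 2, 0, 1, 2, 3, 1, 1, 2, 0, 1, 3, 2, 1, 1, 0, 2, 1, 4, 1, 1, 1]

sorted suffixes:
  #0 SA[0]=12  'aeddbefedcfbdeedc'
  #1 SA[1]=2  'afbdebfdcfaeddbefedcfbdeedc'
  #2 SA[2]=4  'bdebfdcfaeddbefedcfbdeedc'
  #3 SA[3]=23  'bdeedc'
  #4 SA[4]=16  'befedcfbdeedc'
  #5 SA[5]=7  'bfdcfaeddbefedcfbdeedc'
  #6 SA[6]=28  'c'
  #7 SA[7]=10  'cfaeddbefedcfbdeedc'
  #8 SA[8]=21  'cfbdeedc'
  #9 SA[9]=15  'dbefedcfbdeedc'
  #10 SA[10]=27  'dc'
  #11 SA[11]=9  'dcfaeddbefedcfbdeedc'
  #12 SA[12]=20  'dcfbdeedc'
  #13 SA[13]=14  'ddbefedcfbdeedc'
  #14 SA[14]=5  'debfdcfaeddbefedcfbdeedc'
  #15 SA[15]=24  'deedc'
  #16 SA[16]=6  'ebfdcfaeddbefedcfbdeedc'
  #17 SA[17]=26  'edc'
  #18 SA[18]=19  'edcfbdeedc'
  #19 SA[19]=13  'eddbefedcfbdeedc'
  #20 SA[20]=25  'eedc'
  #21 SA[21]=17  'efedcfbdeedc'
  #22 SA[22]=11  'faeddbefedcfbdeedc'
  #23 SA[23]=1  'fafbdebfdcfaeddbefedcfbdeedc'
  #24 SA[24]=3  'fbdebfdcfaeddbefedcfbdeedc'
  #25 SA[25]=22  'fbdeedc'
  #26 SA[26]=8  'fdcfaeddbefedcfbdeedc'
  #27 SA[27]=18  'fedcfbdeedc'
  #28 SA[28]=0  'ffafbdebfdcfaeddbefedcfbdeedc'

SA = [12, 2, 4, 23, 16, 7, 28, 10, 21, 15, 27, 9, 20, 14, 5, 24, 6, 26, 19, 13, 25, 17, 11, 1, 3, 22, 8, 18, 0]
rank  pair      lcp
   1  s[12:],s[2:]  1  'a'
   2  s[2:],s[4:]  0  ''
   3  s[4:],s[23:]  3  'bde'
   4  s[23:],s[16:]  1  'b'
   5  s[16:],s[7:]  1  'b'
   6  s[7:],s[28:]  0  ''
   7  s[28:],s[10:]  1  'c'
   8  s[10:],s[21:]  2  'cf'
   9  s[21:],s[15:]  0  ''
  10  s[15:],s[27:]  1  'd'
  11  s[27:],s[9:]  2  'dc'
  12  s[9:],s[20:]  3  'dcf'
  13  s[20:],s[14:]  1  'd'
  14  s[14:],s[5:]  1  'd'
  15  s[5:],s[24:]  2  'de'
  16  s[24:],s[6:]  0  ''
  17  s[6:],s[26:]  1  'e'
  18  s[26:],s[19:]  3  'edc'
  19  s[19:],s[13:]  2  'ed'
  20  s[13:],s[25:]  1  'e'
  21  s[25:],s[17:]  1  'e'
  22  s[17:],s[11:]  0  ''
  23  s[11:],s[1:]  2  'fa'
  24  s[1:],s[3:]  1  'f'
  25  s[3:],s[22:]  4  'fbde'
  26  s[22:],s[8:]  1  'f'
  27  s[8:],s[18:]  1  'f'
  28  s[18:],s[0:]  1  'f'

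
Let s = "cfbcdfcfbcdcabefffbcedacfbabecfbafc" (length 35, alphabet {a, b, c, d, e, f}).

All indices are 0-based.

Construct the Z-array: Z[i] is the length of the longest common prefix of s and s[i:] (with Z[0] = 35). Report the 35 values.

Z[0]=35
i=1: fresh scan; Z[1]=0
i=2: fresh scan; Z[2]=0
i=3: fresh scan; Z[3]=1 extend→box=[3,4)
i=4: fresh scan; Z[4]=0
i=5: fresh scan; Z[5]=0
i=6: fresh scan; Z[6]=5 extend→box=[6,11)
i=7: min(r-i=4, Z[1]=0)=0; Z[7]=0
i=8: min(r-i=3, Z[2]=0)=0; Z[8]=0
i=9: min(r-i=2, Z[3]=1)=1; Z[9]=1
i=10: min(r-i=1, Z[4]=0)=0; Z[10]=0
i=11: fresh scan; Z[11]=1 extend→box=[11,12)
i=12: fresh scan; Z[12]=0
i=13: fresh scan; Z[13]=0
i=14: fresh scan; Z[14]=0
i=15: fresh scan; Z[15]=0
i=16: fresh scan; Z[16]=0
i=17: fresh scan; Z[17]=0
i=18: fresh scan; Z[18]=0
i=19: fresh scan; Z[19]=1 extend→box=[19,20)
i=20: fresh scan; Z[20]=0
i=21: fresh scan; Z[21]=0
i=22: fresh scan; Z[22]=0
i=23: fresh scan; Z[23]=3 extend→box=[23,26)
i=24: min(r-i=2, Z[1]=0)=0; Z[24]=0
i=25: min(r-i=1, Z[2]=0)=0; Z[25]=0
i=26: fresh scan; Z[26]=0
i=27: fresh scan; Z[27]=0
i=28: fresh scan; Z[28]=0
i=29: fresh scan; Z[29]=3 extend→box=[29,32)
i=30: min(r-i=2, Z[1]=0)=0; Z[30]=0
i=31: min(r-i=1, Z[2]=0)=0; Z[31]=0
i=32: fresh scan; Z[32]=0
i=33: fresh scan; Z[33]=0
i=34: fresh scan; Z[34]=1 extend→box=[34,35)

[35, 0, 0, 1, 0, 0, 5, 0, 0, 1, 0, 1, 0, 0, 0, 0, 0, 0, 0, 1, 0, 0, 0, 3, 0, 0, 0, 0, 0, 3, 0, 0, 0, 0, 1]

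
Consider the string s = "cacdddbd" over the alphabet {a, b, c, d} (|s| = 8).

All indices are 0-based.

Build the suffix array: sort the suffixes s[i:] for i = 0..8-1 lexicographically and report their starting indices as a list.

[1, 6, 0, 2, 7, 5, 4, 3]

rank | idx | suffix
   0 |   1 | acdddbd
   1 |   6 | bd
   2 |   0 | cacdddbd
   3 |   2 | cdddbd
   4 |   7 | d
   5 |   5 | dbd
   6 |   4 | ddbd
   7 |   3 | dddbd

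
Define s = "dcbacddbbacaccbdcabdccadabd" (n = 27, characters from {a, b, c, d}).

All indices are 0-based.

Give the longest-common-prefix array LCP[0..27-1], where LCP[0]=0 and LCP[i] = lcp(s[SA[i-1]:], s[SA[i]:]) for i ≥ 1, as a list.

[0, 3, 1, 2, 2, 1, 0, 3, 1, 1, 2, 3, 0, 2, 2, 1, 2, 1, 2, 1, 0, 1, 1, 1, 2, 2, 1]

rank→(start, suffix):
  0 → (24, 'abd')
  1 → (17, 'abdccadabd')
  2 → (9, 'acaccbdcabdccadabd')
  3 → (11, 'accbdcabdccadabd')
  4 → (3, 'acddbbacaccbdcabdccadabd')
  5 → (22, 'adabd')
  6 → (8, 'bacaccbdcabdccadabd')
  7 → (2, 'bacddbbacaccbdcabdccadabd')
  8 → (7, 'bbacaccbdcabdccadabd')
  9 → (25, 'bd')
  10 → (14, 'bdcabdccadabd')
  11 → (18, 'bdccadabd')
  12 → (16, 'cabdccadabd')
  13 → (10, 'caccbdcabdccadabd')
  14 → (21, 'cadabd')
  15 → (1, 'cbacddbbacaccbdcabdccadabd')
  16 → (13, 'cbdcabdccadabd')
  17 → (20, 'ccadabd')
  18 → (12, 'ccbdcabdccadabd')
  19 → (4, 'cddbbacaccbdcabdccadabd')
  20 → (26, 'd')
  21 → (23, 'dabd')
  22 → (6, 'dbbacaccbdcabdccadabd')
  23 → (15, 'dcabdccadabd')
  24 → (0, 'dcbacddbbacaccbdcabdccadabd')
  25 → (19, 'dccadabd')
  26 → (5, 'ddbbacaccbdcabdccadabd')

SA = [24, 17, 9, 11, 3, 22, 8, 2, 7, 25, 14, 18, 16, 10, 21, 1, 13, 20, 12, 4, 26, 23, 6, 15, 0, 19, 5]
[i] adj suffixes → lcp
  [1] 24/17 → 3 ('abd')
  [2] 17/9 → 1 ('a')
  [3] 9/11 → 2 ('ac')
  [4] 11/3 → 2 ('ac')
  [5] 3/22 → 1 ('a')
  [6] 22/8 → 0 ('')
  [7] 8/2 → 3 ('bac')
  [8] 2/7 → 1 ('b')
  [9] 7/25 → 1 ('b')
  [10] 25/14 → 2 ('bd')
  [11] 14/18 → 3 ('bdc')
  [12] 18/16 → 0 ('')
  [13] 16/10 → 2 ('ca')
  [14] 10/21 → 2 ('ca')
  [15] 21/1 → 1 ('c')
  [16] 1/13 → 2 ('cb')
  [17] 13/20 → 1 ('c')
  [18] 20/12 → 2 ('cc')
  [19] 12/4 → 1 ('c')
  [20] 4/26 → 0 ('')
  [21] 26/23 → 1 ('d')
  [22] 23/6 → 1 ('d')
  [23] 6/15 → 1 ('d')
  [24] 15/0 → 2 ('dc')
  [25] 0/19 → 2 ('dc')
  [26] 19/5 → 1 ('d')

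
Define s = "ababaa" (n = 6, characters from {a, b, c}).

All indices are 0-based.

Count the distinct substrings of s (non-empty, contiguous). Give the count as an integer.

14

rank→(start, suffix):
  0 → (5, 'a')
  1 → (4, 'aa')
  2 → (2, 'abaa')
  3 → (0, 'ababaa')
  4 → (3, 'baa')
  5 → (1, 'babaa')

SA = [5, 4, 2, 0, 3, 1]
[i] adj suffixes → lcp
  [1] 5/4 → 1 ('a')
  [2] 4/2 → 1 ('a')
  [3] 2/0 → 3 ('aba')
  [4] 0/3 → 0 ('')
  [5] 3/1 → 2 ('ba')

n(n+1)/2 = 6·7/2 = 21
Σ LCP = 0 + 1 + 1 + 3 + 0 + 2 = 7
distinct = 21 − 7 = 14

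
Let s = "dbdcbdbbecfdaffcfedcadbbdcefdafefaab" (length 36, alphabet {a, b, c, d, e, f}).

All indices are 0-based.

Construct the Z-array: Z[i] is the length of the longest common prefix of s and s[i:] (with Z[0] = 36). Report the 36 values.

Z[0]=36
i=1: outside box; Z[1]=0
i=2: outside box; Z[2]=1 scan→box=[2,3)
i=3: outside box; Z[3]=0
i=4: outside box; Z[4]=0
i=5: outside box; Z[5]=2 scan→box=[5,7)
i=6: min(r-i=1, Z[1]=0)=0; Z[6]=0
i=7: outside box; Z[7]=0
i=8: outside box; Z[8]=0
i=9: outside box; Z[9]=0
i=10: outside box; Z[10]=0
i=11: outside box; Z[11]=1 scan→box=[11,12)
i=12: outside box; Z[12]=0
i=13: outside box; Z[13]=0
i=14: outside box; Z[14]=0
i=15: outside box; Z[15]=0
i=16: outside box; Z[16]=0
i=17: outside box; Z[17]=0
i=18: outside box; Z[18]=1 scan→box=[18,19)
i=19: outside box; Z[19]=0
i=20: outside box; Z[20]=0
i=21: outside box; Z[21]=2 scan→box=[21,23)
i=22: min(r-i=1, Z[1]=0)=0; Z[22]=0
i=23: outside box; Z[23]=0
i=24: outside box; Z[24]=1 scan→box=[24,25)
i=25: outside box; Z[25]=0
i=26: outside box; Z[26]=0
i=27: outside box; Z[27]=0
i=28: outside box; Z[28]=1 scan→box=[28,29)
i=29: outside box; Z[29]=0
i=30: outside box; Z[30]=0
i=31: outside box; Z[31]=0
i=32: outside box; Z[32]=0
i=33: outside box; Z[33]=0
i=34: outside box; Z[34]=0
i=35: outside box; Z[35]=0

[36, 0, 1, 0, 0, 2, 0, 0, 0, 0, 0, 1, 0, 0, 0, 0, 0, 0, 1, 0, 0, 2, 0, 0, 1, 0, 0, 0, 1, 0, 0, 0, 0, 0, 0, 0]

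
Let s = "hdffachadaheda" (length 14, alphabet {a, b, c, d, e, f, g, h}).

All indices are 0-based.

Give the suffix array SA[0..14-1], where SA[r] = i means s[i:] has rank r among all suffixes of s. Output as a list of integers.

rank→(start, suffix):
  0 → (13, 'a')
  1 → (4, 'achadaheda')
  2 → (7, 'adaheda')
  3 → (9, 'aheda')
  4 → (5, 'chadaheda')
  5 → (12, 'da')
  6 → (8, 'daheda')
  7 → (1, 'dffachadaheda')
  8 → (11, 'eda')
  9 → (3, 'fachadaheda')
  10 → (2, 'ffachadaheda')
  11 → (6, 'hadaheda')
  12 → (0, 'hdffachadaheda')
  13 → (10, 'heda')

[13, 4, 7, 9, 5, 12, 8, 1, 11, 3, 2, 6, 0, 10]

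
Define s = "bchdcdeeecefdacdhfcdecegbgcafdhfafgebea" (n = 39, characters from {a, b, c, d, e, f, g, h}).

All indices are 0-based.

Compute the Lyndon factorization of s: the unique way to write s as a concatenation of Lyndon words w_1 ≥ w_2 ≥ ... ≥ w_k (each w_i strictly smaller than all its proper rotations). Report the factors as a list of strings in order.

emit factor 1: 'bchdcdeeecefd' (i=0, period=13)
emit factor 2: 'acdhfcdecegbgcafdhfafgebe' (i=13, period=25)
emit factor 3: 'a' (i=38, period=1)

["bchdcdeeecefd", "acdhfcdecegbgcafdhfafgebe", "a"]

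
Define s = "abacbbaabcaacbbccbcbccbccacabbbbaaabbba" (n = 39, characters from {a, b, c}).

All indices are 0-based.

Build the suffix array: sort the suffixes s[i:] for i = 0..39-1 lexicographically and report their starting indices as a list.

[38, 32, 33, 6, 10, 0, 34, 27, 7, 25, 2, 11, 37, 31, 5, 1, 36, 30, 4, 35, 29, 28, 13, 8, 17, 22, 14, 19, 9, 26, 24, 3, 12, 16, 21, 18, 23, 15, 20]

rank | idx | suffix
   0 |  38 | a
   1 |  32 | aaabbba
   2 |  33 | aabbba
   3 |   6 | aabcaacbbccbcbccbccacabbbbaaabbba
   4 |  10 | aacbbccbcbccbccacabbbbaaabbba
   5 |   0 | abacbbaabcaacbbccbcbccbccacabbbbaaabbba
   6 |  34 | abbba
   7 |  27 | abbbbaaabbba
   8 |   7 | abcaacbbccbcbccbccacabbbbaaabbba
   9 |  25 | acabbbbaaabbba
  10 |   2 | acbbaabcaacbbccbcbccbccacabbbbaaabbba
  11 |  11 | acbbccbcbccbccacabbbbaaabbba
  12 |  37 | ba
  13 |  31 | baaabbba
  14 |   5 | baabcaacbbccbcbccbccacabbbbaaabbba
  15 |   1 | bacbbaabcaacbbccbcbccbccacabbbbaaabbba
  16 |  36 | bba
  17 |  30 | bbaaabbba
  18 |   4 | bbaabcaacbbccbcbccbccacabbbbaaabbba
  19 |  35 | bbba
  20 |  29 | bbbaaabbba
  21 |  28 | bbbbaaabbba
  22 |  13 | bbccbcbccbccacabbbbaaabbba
  23 |   8 | bcaacbbccbcbccbccacabbbbaaabbba
  24 |  17 | bcbccbccacabbbbaaabbba
  25 |  22 | bccacabbbbaaabbba
  26 |  14 | bccbcbccbccacabbbbaaabbba
  27 |  19 | bccbccacabbbbaaabbba
  28 |   9 | caacbbccbcbccbccacabbbbaaabbba
  29 |  26 | cabbbbaaabbba
  30 |  24 | cacabbbbaaabbba
  31 |   3 | cbbaabcaacbbccbcbccbccacabbbbaaabbba
  32 |  12 | cbbccbcbccbccacabbbbaaabbba
  33 |  16 | cbcbccbccacabbbbaaabbba
  34 |  21 | cbccacabbbbaaabbba
  35 |  18 | cbccbccacabbbbaaabbba
  36 |  23 | ccacabbbbaaabbba
  37 |  15 | ccbcbccbccacabbbbaaabbba
  38 |  20 | ccbccacabbbbaaabbba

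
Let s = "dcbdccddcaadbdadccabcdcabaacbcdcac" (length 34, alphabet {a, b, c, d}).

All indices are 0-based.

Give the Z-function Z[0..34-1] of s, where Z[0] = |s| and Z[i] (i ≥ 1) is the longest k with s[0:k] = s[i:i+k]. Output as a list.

[34, 0, 0, 2, 0, 0, 1, 2, 0, 0, 0, 1, 0, 1, 0, 2, 0, 0, 0, 0, 0, 2, 0, 0, 0, 0, 0, 0, 0, 0, 2, 0, 0, 0]

Z[0]=34
i=1: outside box; Z[1]=0
i=2: outside box; Z[2]=0
i=3: outside box; Z[3]=2 extend→box=[3,5)
i=4: min(r-i=1, Z[1]=0)=0; Z[4]=0
i=5: outside box; Z[5]=0
i=6: outside box; Z[6]=1 extend→box=[6,7)
i=7: outside box; Z[7]=2 extend→box=[7,9)
i=8: min(r-i=1, Z[1]=0)=0; Z[8]=0
i=9: outside box; Z[9]=0
i=10: outside box; Z[10]=0
i=11: outside box; Z[11]=1 extend→box=[11,12)
i=12: outside box; Z[12]=0
i=13: outside box; Z[13]=1 extend→box=[13,14)
i=14: outside box; Z[14]=0
i=15: outside box; Z[15]=2 extend→box=[15,17)
i=16: min(r-i=1, Z[1]=0)=0; Z[16]=0
i=17: outside box; Z[17]=0
i=18: outside box; Z[18]=0
i=19: outside box; Z[19]=0
i=20: outside box; Z[20]=0
i=21: outside box; Z[21]=2 extend→box=[21,23)
i=22: min(r-i=1, Z[1]=0)=0; Z[22]=0
i=23: outside box; Z[23]=0
i=24: outside box; Z[24]=0
i=25: outside box; Z[25]=0
i=26: outside box; Z[26]=0
i=27: outside box; Z[27]=0
i=28: outside box; Z[28]=0
i=29: outside box; Z[29]=0
i=30: outside box; Z[30]=2 extend→box=[30,32)
i=31: min(r-i=1, Z[1]=0)=0; Z[31]=0
i=32: outside box; Z[32]=0
i=33: outside box; Z[33]=0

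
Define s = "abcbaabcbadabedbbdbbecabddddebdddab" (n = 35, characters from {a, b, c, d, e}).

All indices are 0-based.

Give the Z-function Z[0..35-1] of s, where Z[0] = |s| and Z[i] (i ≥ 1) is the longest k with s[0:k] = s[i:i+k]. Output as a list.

Z[0]=35
i=1: outside box; Z[1]=0
i=2: outside box; Z[2]=0
i=3: outside box; Z[3]=0
i=4: outside box; Z[4]=1 scan→box=[4,5)
i=5: outside box; Z[5]=5 scan→box=[5,10)
i=6: min(r-i=4, Z[1]=0)=0; Z[6]=0
i=7: min(r-i=3, Z[2]=0)=0; Z[7]=0
i=8: min(r-i=2, Z[3]=0)=0; Z[8]=0
i=9: min(r-i=1, Z[4]=1)=1; Z[9]=1
i=10: outside box; Z[10]=0
i=11: outside box; Z[11]=2 scan→box=[11,13)
i=12: min(r-i=1, Z[1]=0)=0; Z[12]=0
i=13: outside box; Z[13]=0
i=14: outside box; Z[14]=0
i=15: outside box; Z[15]=0
i=16: outside box; Z[16]=0
i=17: outside box; Z[17]=0
i=18: outside box; Z[18]=0
i=19: outside box; Z[19]=0
i=20: outside box; Z[20]=0
i=21: outside box; Z[21]=0
i=22: outside box; Z[22]=2 scan→box=[22,24)
i=23: min(r-i=1, Z[1]=0)=0; Z[23]=0
i=24: outside box; Z[24]=0
i=25: outside box; Z[25]=0
i=26: outside box; Z[26]=0
i=27: outside box; Z[27]=0
i=28: outside box; Z[28]=0
i=29: outside box; Z[29]=0
i=30: outside box; Z[30]=0
i=31: outside box; Z[31]=0
i=32: outside box; Z[32]=0
i=33: outside box; Z[33]=2 scan→box=[33,35)
i=34: min(r-i=1, Z[1]=0)=0; Z[34]=0

[35, 0, 0, 0, 1, 5, 0, 0, 0, 1, 0, 2, 0, 0, 0, 0, 0, 0, 0, 0, 0, 0, 2, 0, 0, 0, 0, 0, 0, 0, 0, 0, 0, 2, 0]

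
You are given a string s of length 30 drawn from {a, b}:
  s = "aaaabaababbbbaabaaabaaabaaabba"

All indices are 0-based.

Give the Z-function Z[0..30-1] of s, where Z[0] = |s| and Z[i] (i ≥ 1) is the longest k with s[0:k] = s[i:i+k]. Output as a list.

Z[0]=30
i=1: outside box; Z[1]=3 scan→box=[1,4)
i=2: min(r-i=2, Z[1]=3)=2; Z[2]=2
i=3: min(r-i=1, Z[2]=2)=1; Z[3]=1
i=4: outside box; Z[4]=0
i=5: outside box; Z[5]=2 scan→box=[5,7)
i=6: min(r-i=1, Z[1]=3)=1; Z[6]=1
i=7: outside box; Z[7]=0
i=8: outside box; Z[8]=1 scan→box=[8,9)
i=9: outside box; Z[9]=0
i=10: outside box; Z[10]=0
i=11: outside box; Z[11]=0
i=12: outside box; Z[12]=0
i=13: outside box; Z[13]=2 scan→box=[13,15)
i=14: min(r-i=1, Z[1]=3)=1; Z[14]=1
i=15: outside box; Z[15]=0
i=16: outside box; Z[16]=3 scan→box=[16,19)
i=17: min(r-i=2, Z[1]=3)=2; Z[17]=2
i=18: min(r-i=1, Z[2]=2)=1; Z[18]=1
i=19: outside box; Z[19]=0
i=20: outside box; Z[20]=3 scan→box=[20,23)
i=21: min(r-i=2, Z[1]=3)=2; Z[21]=2
i=22: min(r-i=1, Z[2]=2)=1; Z[22]=1
i=23: outside box; Z[23]=0
i=24: outside box; Z[24]=3 scan→box=[24,27)
i=25: min(r-i=2, Z[1]=3)=2; Z[25]=2
i=26: min(r-i=1, Z[2]=2)=1; Z[26]=1
i=27: outside box; Z[27]=0
i=28: outside box; Z[28]=0
i=29: outside box; Z[29]=1 scan→box=[29,30)

[30, 3, 2, 1, 0, 2, 1, 0, 1, 0, 0, 0, 0, 2, 1, 0, 3, 2, 1, 0, 3, 2, 1, 0, 3, 2, 1, 0, 0, 1]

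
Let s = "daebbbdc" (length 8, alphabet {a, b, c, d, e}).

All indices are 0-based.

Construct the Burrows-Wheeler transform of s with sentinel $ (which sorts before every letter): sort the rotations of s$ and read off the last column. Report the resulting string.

rank  rotation   last
    0  $daebbbdc  c
    1  aebbbdc$d  d
    2  bbbdc$dae  e
    3  bbdc$daeb  b
    4  bdc$daebb  b
    5  c$daebbbd  d
    6  daebbbdc$  $
    7  dc$daebbb  b
    8  ebbbdc$da  a

cdebbd$ba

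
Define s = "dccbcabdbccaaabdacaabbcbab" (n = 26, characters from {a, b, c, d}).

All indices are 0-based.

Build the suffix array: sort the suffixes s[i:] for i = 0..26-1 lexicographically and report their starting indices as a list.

[11, 18, 12, 24, 19, 13, 5, 16, 25, 23, 20, 3, 21, 8, 14, 6, 10, 17, 4, 22, 2, 9, 1, 15, 7, 0]

rank→(start, suffix):
  0 → (11, 'aaabdacaabbcbab')
  1 → (18, 'aabbcbab')
  2 → (12, 'aabdacaabbcbab')
  3 → (24, 'ab')
  4 → (19, 'abbcbab')
  5 → (13, 'abdacaabbcbab')
  6 → (5, 'abdbccaaabdacaabbcbab')
  7 → (16, 'acaabbcbab')
  8 → (25, 'b')
  9 → (23, 'bab')
  10 → (20, 'bbcbab')
  11 → (3, 'bcabdbccaaabdacaabbcbab')
  12 → (21, 'bcbab')
  13 → (8, 'bccaaabdacaabbcbab')
  14 → (14, 'bdacaabbcbab')
  15 → (6, 'bdbccaaabdacaabbcbab')
  16 → (10, 'caaabdacaabbcbab')
  17 → (17, 'caabbcbab')
  18 → (4, 'cabdbccaaabdacaabbcbab')
  19 → (22, 'cbab')
  20 → (2, 'cbcabdbccaaabdacaabbcbab')
  21 → (9, 'ccaaabdacaabbcbab')
  22 → (1, 'ccbcabdbccaaabdacaabbcbab')
  23 → (15, 'dacaabbcbab')
  24 → (7, 'dbccaaabdacaabbcbab')
  25 → (0, 'dccbcabdbccaaabdacaabbcbab')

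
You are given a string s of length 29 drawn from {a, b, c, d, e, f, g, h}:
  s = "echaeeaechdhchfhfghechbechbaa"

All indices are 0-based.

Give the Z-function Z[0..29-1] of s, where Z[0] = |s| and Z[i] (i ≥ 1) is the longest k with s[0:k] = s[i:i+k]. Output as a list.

[29, 0, 0, 0, 1, 1, 0, 3, 0, 0, 0, 0, 0, 0, 0, 0, 0, 0, 0, 3, 0, 0, 0, 3, 0, 0, 0, 0, 0]

Z[0]=29
i=1: fresh scan; Z[1]=0
i=2: fresh scan; Z[2]=0
i=3: fresh scan; Z[3]=0
i=4: fresh scan; Z[4]=1 extend→box=[4,5)
i=5: fresh scan; Z[5]=1 extend→box=[5,6)
i=6: fresh scan; Z[6]=0
i=7: fresh scan; Z[7]=3 extend→box=[7,10)
i=8: min(r-i=2, Z[1]=0)=0; Z[8]=0
i=9: min(r-i=1, Z[2]=0)=0; Z[9]=0
i=10: fresh scan; Z[10]=0
i=11: fresh scan; Z[11]=0
i=12: fresh scan; Z[12]=0
i=13: fresh scan; Z[13]=0
i=14: fresh scan; Z[14]=0
i=15: fresh scan; Z[15]=0
i=16: fresh scan; Z[16]=0
i=17: fresh scan; Z[17]=0
i=18: fresh scan; Z[18]=0
i=19: fresh scan; Z[19]=3 extend→box=[19,22)
i=20: min(r-i=2, Z[1]=0)=0; Z[20]=0
i=21: min(r-i=1, Z[2]=0)=0; Z[21]=0
i=22: fresh scan; Z[22]=0
i=23: fresh scan; Z[23]=3 extend→box=[23,26)
i=24: min(r-i=2, Z[1]=0)=0; Z[24]=0
i=25: min(r-i=1, Z[2]=0)=0; Z[25]=0
i=26: fresh scan; Z[26]=0
i=27: fresh scan; Z[27]=0
i=28: fresh scan; Z[28]=0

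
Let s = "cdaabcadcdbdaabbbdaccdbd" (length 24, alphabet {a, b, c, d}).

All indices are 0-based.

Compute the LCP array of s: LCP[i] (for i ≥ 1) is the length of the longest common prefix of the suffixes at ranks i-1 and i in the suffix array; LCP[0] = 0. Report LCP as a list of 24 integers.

rank | idx | suffix
   0 |  12 | aabbbdaccdbd
   1 |   2 | aabcadcdbdaabbbdaccdbd
   2 |  13 | abbbdaccdbd
   3 |   3 | abcadcdbdaabbbdaccdbd
   4 |  18 | accdbd
   5 |   6 | adcdbdaabbbdaccdbd
   6 |  14 | bbbdaccdbd
   7 |  15 | bbdaccdbd
   8 |   4 | bcadcdbdaabbbdaccdbd
   9 |  22 | bd
  10 |  10 | bdaabbbdaccdbd
  11 |  16 | bdaccdbd
  12 |   5 | cadcdbdaabbbdaccdbd
  13 |  19 | ccdbd
  14 |   0 | cdaabcadcdbdaabbbdaccdbd
  15 |  20 | cdbd
  16 |   8 | cdbdaabbbdaccdbd
  17 |  23 | d
  18 |  11 | daabbbdaccdbd
  19 |   1 | daabcadcdbdaabbbdaccdbd
  20 |  17 | daccdbd
  21 |  21 | dbd
  22 |   9 | dbdaabbbdaccdbd
  23 |   7 | dcdbdaabbbdaccdbd

SA = [12, 2, 13, 3, 18, 6, 14, 15, 4, 22, 10, 16, 5, 19, 0, 20, 8, 23, 11, 1, 17, 21, 9, 7]
[i] adj suffixes → lcp
  [1] 12/2 → 3 ('aab')
  [2] 2/13 → 1 ('a')
  [3] 13/3 → 2 ('ab')
  [4] 3/18 → 1 ('a')
  [5] 18/6 → 1 ('a')
  [6] 6/14 → 0 ('')
  [7] 14/15 → 2 ('bb')
  [8] 15/4 → 1 ('b')
  [9] 4/22 → 1 ('b')
  [10] 22/10 → 2 ('bd')
  [11] 10/16 → 3 ('bda')
  [12] 16/5 → 0 ('')
  [13] 5/19 → 1 ('c')
  [14] 19/0 → 1 ('c')
  [15] 0/20 → 2 ('cd')
  [16] 20/8 → 4 ('cdbd')
  [17] 8/23 → 0 ('')
  [18] 23/11 → 1 ('d')
  [19] 11/1 → 4 ('daab')
  [20] 1/17 → 2 ('da')
  [21] 17/21 → 1 ('d')
  [22] 21/9 → 3 ('dbd')
  [23] 9/7 → 1 ('d')

[0, 3, 1, 2, 1, 1, 0, 2, 1, 1, 2, 3, 0, 1, 1, 2, 4, 0, 1, 4, 2, 1, 3, 1]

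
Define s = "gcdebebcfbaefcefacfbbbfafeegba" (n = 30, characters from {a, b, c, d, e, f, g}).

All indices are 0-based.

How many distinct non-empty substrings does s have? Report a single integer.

rank | idx | suffix
   0 |  29 | a
   1 |  16 | acfbbbfafeegba
   2 |  10 | aefcefacfbbbfafeegba
   3 |  23 | afeegba
   4 |  28 | ba
   5 |   9 | baefcefacfbbbfafeegba
   6 |  19 | bbbfafeegba
   7 |  20 | bbfafeegba
   8 |   6 | bcfbaefcefacfbbbfafeegba
   9 |   4 | bebcfbaefcefacfbbbfafeegba
  10 |  21 | bfafeegba
  11 |   1 | cdebebcfbaefcefacfbbbfafeegba
  12 |  13 | cefacfbbbfafeegba
  13 |   7 | cfbaefcefacfbbbfafeegba
  14 |  17 | cfbbbfafeegba
  15 |   2 | debebcfbaefcefacfbbbfafeegba
  16 |   5 | ebcfbaefcefacfbbbfafeegba
  17 |   3 | ebebcfbaefcefacfbbbfafeegba
  18 |  25 | eegba
  19 |  14 | efacfbbbfafeegba
  20 |  11 | efcefacfbbbfafeegba
  21 |  26 | egba
  22 |  15 | facfbbbfafeegba
  23 |  22 | fafeegba
  24 |   8 | fbaefcefacfbbbfafeegba
  25 |  18 | fbbbfafeegba
  26 |  12 | fcefacfbbbfafeegba
  27 |  24 | feegba
  28 |  27 | gba
  29 |   0 | gcdebebcfbaefcefacfbbbfafeegba

SA = [29, 16, 10, 23, 28, 9, 19, 20, 6, 4, 21, 1, 13, 7, 17, 2, 5, 3, 25, 14, 11, 26, 15, 22, 8, 18, 12, 24, 27, 0]
i: (SA[i-1],SA[i]) lcp shared
  1: (29,16) 1 'a'
  2: (16,10) 1 'a'
  3: (10,23) 1 'a'
  4: (23,28) 0 ''
  5: (28,9) 2 'ba'
  6: (9,19) 1 'b'
  7: (19,20) 2 'bb'
  8: (20,6) 1 'b'
  9: (6,4) 1 'b'
  10: (4,21) 1 'b'
  11: (21,1) 0 ''
  12: (1,13) 1 'c'
  13: (13,7) 1 'c'
  14: (7,17) 3 'cfb'
  15: (17,2) 0 ''
  16: (2,5) 0 ''
  17: (5,3) 2 'eb'
  18: (3,25) 1 'e'
  19: (25,14) 1 'e'
  20: (14,11) 2 'ef'
  21: (11,26) 1 'e'
  22: (26,15) 0 ''
  23: (15,22) 2 'fa'
  24: (22,8) 1 'f'
  25: (8,18) 2 'fb'
  26: (18,12) 1 'f'
  27: (12,24) 1 'f'
  28: (24,27) 0 ''
  29: (27,0) 1 'g'

n(n+1)/2 = 30·31/2 = 465
Σ LCP = 0 + 1 + 1 + 1 + 0 + 2 + 1 + 2 + 1 + 1 + 1 + 0 + 1 + 1 + 3 + 0 + 0 + 2 + 1 + 1 + 2 + 1 + 0 + 2 + 1 + 2 + 1 + 1 + 0 + 1 = 31
distinct = 465 − 31 = 434

434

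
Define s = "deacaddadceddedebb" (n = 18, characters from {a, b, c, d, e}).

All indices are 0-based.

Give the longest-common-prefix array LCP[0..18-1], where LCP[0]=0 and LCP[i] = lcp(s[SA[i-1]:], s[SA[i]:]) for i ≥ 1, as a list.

[0, 1, 2, 0, 1, 0, 1, 0, 1, 1, 2, 1, 2, 2, 0, 1, 1, 2]

rank→(start, suffix):
  0 → (2, 'acaddadceddedebb')
  1 → (7, 'adceddedebb')
  2 → (4, 'addadceddedebb')
  3 → (17, 'b')
  4 → (16, 'bb')
  5 → (3, 'caddadceddedebb')
  6 → (9, 'ceddedebb')
  7 → (6, 'dadceddedebb')
  8 → (8, 'dceddedebb')
  9 → (5, 'ddadceddedebb')
  10 → (11, 'ddedebb')
  11 → (0, 'deacaddadceddedebb')
  12 → (14, 'debb')
  13 → (12, 'dedebb')
  14 → (1, 'eacaddadceddedebb')
  15 → (15, 'ebb')
  16 → (10, 'eddedebb')
  17 → (13, 'edebb')

SA = [2, 7, 4, 17, 16, 3, 9, 6, 8, 5, 11, 0, 14, 12, 1, 15, 10, 13]
[i] adj suffixes → lcp
  [1] 2/7 → 1 ('a')
  [2] 7/4 → 2 ('ad')
  [3] 4/17 → 0 ('')
  [4] 17/16 → 1 ('b')
  [5] 16/3 → 0 ('')
  [6] 3/9 → 1 ('c')
  [7] 9/6 → 0 ('')
  [8] 6/8 → 1 ('d')
  [9] 8/5 → 1 ('d')
  [10] 5/11 → 2 ('dd')
  [11] 11/0 → 1 ('d')
  [12] 0/14 → 2 ('de')
  [13] 14/12 → 2 ('de')
  [14] 12/1 → 0 ('')
  [15] 1/15 → 1 ('e')
  [16] 15/10 → 1 ('e')
  [17] 10/13 → 2 ('ed')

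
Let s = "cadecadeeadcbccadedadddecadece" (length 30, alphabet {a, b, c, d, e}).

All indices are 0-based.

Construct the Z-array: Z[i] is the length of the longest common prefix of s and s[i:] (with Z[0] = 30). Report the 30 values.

Z[0]=30
i=1: fresh scan; Z[1]=0
i=2: fresh scan; Z[2]=0
i=3: fresh scan; Z[3]=0
i=4: fresh scan; Z[4]=4 grow→box=[4,8)
i=5: min(r-i=3, Z[1]=0)=0; Z[5]=0
i=6: min(r-i=2, Z[2]=0)=0; Z[6]=0
i=7: min(r-i=1, Z[3]=0)=0; Z[7]=0
i=8: fresh scan; Z[8]=0
i=9: fresh scan; Z[9]=0
i=10: fresh scan; Z[10]=0
i=11: fresh scan; Z[11]=1 grow→box=[11,12)
i=12: fresh scan; Z[12]=0
i=13: fresh scan; Z[13]=1 grow→box=[13,14)
i=14: fresh scan; Z[14]=4 grow→box=[14,18)
i=15: min(r-i=3, Z[1]=0)=0; Z[15]=0
i=16: min(r-i=2, Z[2]=0)=0; Z[16]=0
i=17: min(r-i=1, Z[3]=0)=0; Z[17]=0
i=18: fresh scan; Z[18]=0
i=19: fresh scan; Z[19]=0
i=20: fresh scan; Z[20]=0
i=21: fresh scan; Z[21]=0
i=22: fresh scan; Z[22]=0
i=23: fresh scan; Z[23]=0
i=24: fresh scan; Z[24]=5 grow→box=[24,29)
i=25: min(r-i=4, Z[1]=0)=0; Z[25]=0
i=26: min(r-i=3, Z[2]=0)=0; Z[26]=0
i=27: min(r-i=2, Z[3]=0)=0; Z[27]=0
i=28: min(r-i=1, Z[4]=4)=1; Z[28]=1
i=29: fresh scan; Z[29]=0

[30, 0, 0, 0, 4, 0, 0, 0, 0, 0, 0, 1, 0, 1, 4, 0, 0, 0, 0, 0, 0, 0, 0, 0, 5, 0, 0, 0, 1, 0]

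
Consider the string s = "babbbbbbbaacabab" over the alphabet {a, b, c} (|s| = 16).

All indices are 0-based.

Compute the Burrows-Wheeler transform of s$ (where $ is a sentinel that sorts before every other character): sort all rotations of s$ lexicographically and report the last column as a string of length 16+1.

bbbcbaaba$bbbbbaa

rank  rotation           last
    0  $babbbbbbbaacabab  b
    1  aacabab$babbbbbbb  b
    2  ab$babbbbbbbaacab  b
    3  abab$babbbbbbbaac  c
    4  abbbbbbbaacabab$b  b
    5  acabab$babbbbbbba  a
    6  b$babbbbbbbaacaba  a
    7  baacabab$babbbbbb  b
    8  bab$babbbbbbbaaca  a
    9  babbbbbbbaacabab$  $
   10  bbaacabab$babbbbb  b
   11  bbbaacabab$babbbb  b
   12  bbbbaacabab$babbb  b
   13  bbbbbaacabab$babb  b
   14  bbbbbbaacabab$bab  b
   15  bbbbbbbaacabab$ba  a
   16  cabab$babbbbbbbaa  a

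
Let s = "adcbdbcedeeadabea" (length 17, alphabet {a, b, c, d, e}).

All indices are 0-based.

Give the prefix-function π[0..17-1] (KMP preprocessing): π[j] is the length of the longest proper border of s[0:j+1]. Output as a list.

π[0] = 0
j=1 s[j]='d': π[1]=0 (border '')
j=2 s[j]='c': π[2]=0 (border '')
j=3 s[j]='b': π[3]=0 (border '')
j=4 s[j]='d': π[4]=0 (border '')
j=5 s[j]='b': π[5]=0 (border '')
j=6 s[j]='c': π[6]=0 (border '')
j=7 s[j]='e': π[7]=0 (border '')
j=8 s[j]='d': π[8]=0 (border '')
j=9 s[j]='e': π[9]=0 (border '')
j=10 s[j]='e': π[10]=0 (border '')
j=11 s[j]='a': π[11]=1 (border 'a')
j=12 s[j]='d': π[12]=2 (border 'ad')
j=13 s[j]='a': k: 2→0; π[13]=1 (border 'a')
j=14 s[j]='b': k: 1→0; π[14]=0 (border '')
j=15 s[j]='e': π[15]=0 (border '')
j=16 s[j]='a': π[16]=1 (border 'a')

[0, 0, 0, 0, 0, 0, 0, 0, 0, 0, 0, 1, 2, 1, 0, 0, 1]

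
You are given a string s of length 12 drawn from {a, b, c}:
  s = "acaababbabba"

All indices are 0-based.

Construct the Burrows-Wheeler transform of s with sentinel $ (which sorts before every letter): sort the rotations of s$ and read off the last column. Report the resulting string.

rank  rotation       last
    0  $acaababbabba  a
    1  a$acaababbabb  b
    2  aababbabba$ac  c
    3  ababbabba$aca  a
    4  abba$acaababb  b
    5  abbabba$acaab  b
    6  acaababbabba$  $
    7  ba$acaababbab  b
    8  babba$acaabab  b
    9  babbabba$acaa  a
   10  bba$acaababba  a
   11  bbabba$acaaba  a
   12  caababbabba$a  a

abcabb$bbaaaa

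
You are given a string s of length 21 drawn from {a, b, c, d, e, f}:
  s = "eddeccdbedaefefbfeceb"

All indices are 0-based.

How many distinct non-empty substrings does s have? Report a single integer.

212

rank | idx | suffix
   0 |  10 | aefefbfeceb
   1 |  20 | b
   2 |   7 | bedaefefbfeceb
   3 |  15 | bfeceb
   4 |   4 | ccdbedaefefbfeceb
   5 |   5 | cdbedaefefbfeceb
   6 |  18 | ceb
   7 |   9 | daefefbfeceb
   8 |   6 | dbedaefefbfeceb
   9 |   1 | ddeccdbedaefefbfeceb
  10 |   2 | deccdbedaefefbfeceb
  11 |  19 | eb
  12 |   3 | eccdbedaefefbfeceb
  13 |  17 | eceb
  14 |   8 | edaefefbfeceb
  15 |   0 | eddeccdbedaefefbfeceb
  16 |  13 | efbfeceb
  17 |  11 | efefbfeceb
  18 |  14 | fbfeceb
  19 |  16 | feceb
  20 |  12 | fefbfeceb

SA = [10, 20, 7, 15, 4, 5, 18, 9, 6, 1, 2, 19, 3, 17, 8, 0, 13, 11, 14, 16, 12]
rank  pair      lcp
   1  s[10:],s[20:]  0  ''
   2  s[20:],s[7:]  1  'b'
   3  s[7:],s[15:]  1  'b'
   4  s[15:],s[4:]  0  ''
   5  s[4:],s[5:]  1  'c'
   6  s[5:],s[18:]  1  'c'
   7  s[18:],s[9:]  0  ''
   8  s[9:],s[6:]  1  'd'
   9  s[6:],s[1:]  1  'd'
  10  s[1:],s[2:]  1  'd'
  11  s[2:],s[19:]  0  ''
  12  s[19:],s[3:]  1  'e'
  13  s[3:],s[17:]  2  'ec'
  14  s[17:],s[8:]  1  'e'
  15  s[8:],s[0:]  2  'ed'
  16  s[0:],s[13:]  1  'e'
  17  s[13:],s[11:]  2  'ef'
  18  s[11:],s[14:]  0  ''
  19  s[14:],s[16:]  1  'f'
  20  s[16:],s[12:]  2  'fe'

n(n+1)/2 = 21·22/2 = 231
Σ LCP = 0 + 0 + 1 + 1 + 0 + 1 + 1 + 0 + 1 + 1 + 1 + 0 + 1 + 2 + 1 + 2 + 1 + 2 + 0 + 1 + 2 = 19
distinct = 231 − 19 = 212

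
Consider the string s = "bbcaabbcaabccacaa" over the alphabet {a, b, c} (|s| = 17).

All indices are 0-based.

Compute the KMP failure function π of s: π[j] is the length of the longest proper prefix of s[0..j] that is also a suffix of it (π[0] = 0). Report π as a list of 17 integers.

π[0] = 0
j=1 s[j]='b': π[1]=1 (border 'b')
j=2 s[j]='c': k: 1→0; π[2]=0 (border '')
j=3 s[j]='a': π[3]=0 (border '')
j=4 s[j]='a': π[4]=0 (border '')
j=5 s[j]='b': π[5]=1 (border 'b')
j=6 s[j]='b': π[6]=2 (border 'bb')
j=7 s[j]='c': π[7]=3 (border 'bbc')
j=8 s[j]='a': π[8]=4 (border 'bbca')
j=9 s[j]='a': π[9]=5 (border 'bbcaa')
j=10 s[j]='b': π[10]=6 (border 'bbcaab')
j=11 s[j]='c': k: 6→1→0; π[11]=0 (border '')
j=12 s[j]='c': π[12]=0 (border '')
j=13 s[j]='a': π[13]=0 (border '')
j=14 s[j]='c': π[14]=0 (border '')
j=15 s[j]='a': π[15]=0 (border '')
j=16 s[j]='a': π[16]=0 (border '')

[0, 1, 0, 0, 0, 1, 2, 3, 4, 5, 6, 0, 0, 0, 0, 0, 0]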